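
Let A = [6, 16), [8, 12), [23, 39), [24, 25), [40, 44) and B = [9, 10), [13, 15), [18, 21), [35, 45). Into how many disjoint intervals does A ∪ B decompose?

3

First set merges to [6, 16), [23, 39), [40, 44).
A ∪ B = [6, 16), [18, 21), [23, 45).
That is 3 disjoint pieces.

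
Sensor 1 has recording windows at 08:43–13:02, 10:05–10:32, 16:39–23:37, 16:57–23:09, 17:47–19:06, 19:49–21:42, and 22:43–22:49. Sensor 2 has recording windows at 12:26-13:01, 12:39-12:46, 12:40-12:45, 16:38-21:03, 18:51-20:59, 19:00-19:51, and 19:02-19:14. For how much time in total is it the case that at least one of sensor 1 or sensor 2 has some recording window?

A, merged: 08:43–13:02, 16:39–23:37.
B, merged: 12:26–13:01, 16:38–21:03.
A ∪ B = 08:43–13:02, 16:38–23:37.
Total: 4 h 19 min + 6 h 59 min = 11 h 18 min.

11 h 18 min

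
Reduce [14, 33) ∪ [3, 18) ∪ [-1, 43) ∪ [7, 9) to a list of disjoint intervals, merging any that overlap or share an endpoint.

Sort by start: [-1, 43), [3, 18), [7, 9), [14, 33).
[3, 18) overlaps/touches [-1, 43) → extend to [-1, 43).
[7, 9) overlaps/touches [-1, 43) → extend to [-1, 43).
[14, 33) overlaps/touches [-1, 43) → extend to [-1, 43).

[-1, 43)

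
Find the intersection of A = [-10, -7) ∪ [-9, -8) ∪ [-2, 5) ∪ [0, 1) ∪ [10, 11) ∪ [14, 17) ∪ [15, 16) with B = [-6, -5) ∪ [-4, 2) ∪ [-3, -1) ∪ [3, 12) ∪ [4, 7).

Merge the first list: [-10, -7), [-2, 5), [10, 11), [14, 17).
Merge the second list: [-6, -5), [-4, 2), [3, 12).
[-10, -7): no overlap with the second set.
[-2, 5) meets the second set on [-2, 2), [3, 5).
[10, 11) meets the second set on [10, 11).
[14, 17): no overlap with the second set.

[-2, 2) ∪ [3, 5) ∪ [10, 11)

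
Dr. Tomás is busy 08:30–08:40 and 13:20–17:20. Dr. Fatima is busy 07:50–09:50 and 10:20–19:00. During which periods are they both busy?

08:30–08:40 ∩ B → 08:30–08:40.
13:20–17:20 ∩ B → 13:20–17:20.

08:30–08:40, 13:20–17:20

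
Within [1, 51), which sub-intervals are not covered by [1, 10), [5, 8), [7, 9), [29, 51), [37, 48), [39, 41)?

[10, 29)

The merged coverage is [1, 10), [29, 51).
Gaps within [1, 51): [10, 29).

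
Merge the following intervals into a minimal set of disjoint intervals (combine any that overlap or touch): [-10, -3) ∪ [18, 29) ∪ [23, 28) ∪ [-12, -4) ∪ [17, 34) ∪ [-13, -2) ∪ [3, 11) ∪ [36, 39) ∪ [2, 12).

Sort by start: [-13, -2), [-12, -4), [-10, -3), [2, 12), [3, 11), [17, 34), [18, 29), [23, 28), [36, 39).
[-12, -4) overlaps/touches [-13, -2) → extend to [-13, -2).
[-10, -3) overlaps/touches [-13, -2) → extend to [-13, -2).
[2, 12) is disjoint → start new block.
[3, 11) overlaps/touches [2, 12) → extend to [2, 12).
[17, 34) is disjoint → start new block.
[18, 29) overlaps/touches [17, 34) → extend to [17, 34).
[23, 28) overlaps/touches [17, 34) → extend to [17, 34).
[36, 39) is disjoint → start new block.

[-13, -2) ∪ [2, 12) ∪ [17, 34) ∪ [36, 39)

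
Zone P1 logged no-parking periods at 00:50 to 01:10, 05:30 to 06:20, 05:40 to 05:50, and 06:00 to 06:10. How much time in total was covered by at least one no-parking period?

Merged: 00:50-01:10, 05:30-06:20.
Lengths: 20 min + 50 min = 1 h 10 min.

1 h 10 min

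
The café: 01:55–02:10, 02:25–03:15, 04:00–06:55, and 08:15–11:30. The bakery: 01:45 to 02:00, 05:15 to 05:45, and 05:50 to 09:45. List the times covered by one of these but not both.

01:45–01:55, 02:00–02:10, 02:25–03:15, 04:00–05:15, 05:45–05:50, 06:55–08:15, 09:45–11:30

A but not B: 02:00–02:10, 02:25–03:15, 04:00–05:15, 05:45–05:50, 09:45–11:30.
B but not A: 01:45–01:55, 06:55–08:15.
Combining gives A △ B.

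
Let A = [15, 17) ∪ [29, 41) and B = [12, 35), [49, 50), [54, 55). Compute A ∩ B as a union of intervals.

[15, 17) meets the second set on [15, 17).
[29, 41) meets the second set on [29, 35).

[15, 17) ∪ [29, 35)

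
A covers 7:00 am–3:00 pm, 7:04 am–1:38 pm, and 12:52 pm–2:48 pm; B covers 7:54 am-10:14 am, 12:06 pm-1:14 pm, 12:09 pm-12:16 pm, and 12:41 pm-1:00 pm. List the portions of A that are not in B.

A, merged: 7:00 am–3:00 pm.
B, merged: 7:54 am–10:14 am, 12:06 pm–1:14 pm.
7:00 am–3:00 pm minus B → 7:00 am–7:54 am, 10:14 am–12:06 pm, 1:14 pm–3:00 pm.

7:00 am–7:54 am, 10:14 am–12:06 pm, 1:14 pm–3:00 pm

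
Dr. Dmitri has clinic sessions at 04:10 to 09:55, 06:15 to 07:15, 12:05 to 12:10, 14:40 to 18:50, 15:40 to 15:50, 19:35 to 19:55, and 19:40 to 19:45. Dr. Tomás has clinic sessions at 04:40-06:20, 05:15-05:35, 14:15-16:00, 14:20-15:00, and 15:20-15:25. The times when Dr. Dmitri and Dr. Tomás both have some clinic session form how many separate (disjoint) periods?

2

First set merges to 04:10–09:55, 12:05–12:10, 14:40–18:50, 19:35–19:55.
Second set merges to 04:40–06:20, 14:15–16:00.
A ∩ B = 04:40–06:20, 14:40–16:00.
That is 2 disjoint pieces.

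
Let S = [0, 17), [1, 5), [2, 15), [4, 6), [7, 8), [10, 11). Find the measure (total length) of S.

Merged: [0, 17).
Length: 17.

17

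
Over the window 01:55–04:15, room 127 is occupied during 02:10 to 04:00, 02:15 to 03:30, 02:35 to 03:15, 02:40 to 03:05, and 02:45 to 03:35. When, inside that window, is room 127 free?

01:55–02:10, 04:00–04:15

The merged coverage is 02:10–04:00.
Complement within 01:55–04:15: 01:55–02:10, 04:00–04:15.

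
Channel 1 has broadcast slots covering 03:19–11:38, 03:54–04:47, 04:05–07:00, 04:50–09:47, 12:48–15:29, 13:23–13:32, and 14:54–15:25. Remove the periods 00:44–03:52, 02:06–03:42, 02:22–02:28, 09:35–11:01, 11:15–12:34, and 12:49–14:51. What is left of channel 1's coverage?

03:52–09:35, 11:01–11:15, 12:48–12:49, 14:51–15:29

Merge the first list: 03:19–11:38, 12:48–15:29.
Merge the second list: 00:44–03:52, 09:35–11:01, 11:15–12:34, 12:49–14:51.
03:19–11:38 \ B = 03:52–09:35, 11:01–11:15.
12:48–15:29 \ B = 12:48–12:49, 14:51–15:29.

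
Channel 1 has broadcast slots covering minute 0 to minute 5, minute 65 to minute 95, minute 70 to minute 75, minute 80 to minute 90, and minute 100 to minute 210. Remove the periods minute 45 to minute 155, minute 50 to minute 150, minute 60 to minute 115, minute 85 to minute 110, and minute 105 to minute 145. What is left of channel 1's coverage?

minute 0 to minute 5, minute 155 to minute 210

First set merges to minute 0 to minute 5, minute 65 to minute 95, minute 100 to minute 210.
Second set merges to minute 45 to minute 155.
minute 0 to minute 5: no B overlap → unchanged.
minute 65 to minute 95: fully covered by B → removed.
minute 100 to minute 210 minus B → minute 155 to minute 210.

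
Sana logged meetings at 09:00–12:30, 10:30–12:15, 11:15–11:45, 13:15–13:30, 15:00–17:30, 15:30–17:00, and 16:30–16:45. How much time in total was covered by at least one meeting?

6 h 15 min

Merged: 09:00-12:30, 13:15-13:30, 15:00-17:30.
Lengths: 3 h 30 min + 15 min + 2 h 30 min = 6 h 15 min.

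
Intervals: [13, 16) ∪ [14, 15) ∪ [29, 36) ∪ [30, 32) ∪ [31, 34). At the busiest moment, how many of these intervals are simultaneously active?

At 31, 3 of the intervals are simultaneously active.
No point has more.

3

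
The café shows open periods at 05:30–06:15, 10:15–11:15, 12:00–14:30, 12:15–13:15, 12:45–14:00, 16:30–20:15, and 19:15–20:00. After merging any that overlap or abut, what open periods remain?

05:30–06:15, 10:15–11:15, 12:00–14:30, 16:30–20:15

10:15–11:15 is disjoint → start new block.
12:00–14:30 is disjoint → start new block.
12:15–13:15 overlaps/touches 12:00–14:30 → extend to 12:00–14:30.
12:45–14:00 overlaps/touches 12:00–14:30 → extend to 12:00–14:30.
16:30–20:15 is disjoint → start new block.
19:15–20:00 overlaps/touches 16:30–20:15 → extend to 16:30–20:15.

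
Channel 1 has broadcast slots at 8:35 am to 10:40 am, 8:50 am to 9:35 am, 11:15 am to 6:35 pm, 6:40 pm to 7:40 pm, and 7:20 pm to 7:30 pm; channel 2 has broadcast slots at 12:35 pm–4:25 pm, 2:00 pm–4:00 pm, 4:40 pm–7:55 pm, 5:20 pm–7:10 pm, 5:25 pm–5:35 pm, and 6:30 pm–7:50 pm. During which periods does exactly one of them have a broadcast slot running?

8:35 am–10:40 am, 11:15 am–12:35 pm, 4:25 pm–4:40 pm, 6:35 pm–6:40 pm, 7:40 pm–7:55 pm

First set merges to 8:35 am–10:40 am, 11:15 am–6:35 pm, 6:40 pm–7:40 pm.
Second set merges to 12:35 pm–4:25 pm, 4:40 pm–7:55 pm.
A but not B: 8:35 am–10:40 am, 11:15 am–12:35 pm, 4:25 pm–4:40 pm.
B but not A: 6:35 pm–6:40 pm, 7:40 pm–7:55 pm.
Combining gives A △ B.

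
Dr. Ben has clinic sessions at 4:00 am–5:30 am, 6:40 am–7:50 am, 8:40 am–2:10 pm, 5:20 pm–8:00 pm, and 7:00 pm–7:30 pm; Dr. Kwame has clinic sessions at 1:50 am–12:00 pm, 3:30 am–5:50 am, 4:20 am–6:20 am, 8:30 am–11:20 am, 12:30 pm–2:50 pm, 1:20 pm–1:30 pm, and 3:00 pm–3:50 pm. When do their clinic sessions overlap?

Merge the first list: 4:00 am–5:30 am, 6:40 am–7:50 am, 8:40 am–2:10 pm, 5:20 pm–8:00 pm.
Merge the second list: 1:50 am–12:00 pm, 12:30 pm–2:50 pm, 3:00 pm–3:50 pm.
4:00 am–5:30 am ∩ B → 4:00 am–5:30 am.
6:40 am–7:50 am ∩ B → 6:40 am–7:50 am.
8:40 am–2:10 pm ∩ B → 8:40 am–12:00 pm, 12:30 pm–2:10 pm.
5:20 pm–8:00 pm meets no B interval.

4:00 am–5:30 am, 6:40 am–7:50 am, 8:40 am–12:00 pm, 12:30 pm–2:10 pm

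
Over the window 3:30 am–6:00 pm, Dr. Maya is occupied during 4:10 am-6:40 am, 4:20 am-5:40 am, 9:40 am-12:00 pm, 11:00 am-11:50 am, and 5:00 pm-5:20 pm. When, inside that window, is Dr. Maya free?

3:30 am–4:10 am, 6:40 am–9:40 am, 12:00 pm–5:00 pm, 5:20 pm–6:00 pm

After merging, the occupied span is 4:10 am–6:40 am, 9:40 am–12:00 pm, 5:00 pm–5:20 pm.
Uncovered inside 3:30 am–6:00 pm: 3:30 am–4:10 am, 6:40 am–9:40 am, 12:00 pm–5:00 pm, 5:20 pm–6:00 pm.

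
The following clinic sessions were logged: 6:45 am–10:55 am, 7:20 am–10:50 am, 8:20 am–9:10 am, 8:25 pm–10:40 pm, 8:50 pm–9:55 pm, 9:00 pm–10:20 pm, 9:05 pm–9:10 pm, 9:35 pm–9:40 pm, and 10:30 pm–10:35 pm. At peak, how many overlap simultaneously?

Walk the sorted start/end points keeping a running depth.
The depth first hits 4 at 9:05 pm.

4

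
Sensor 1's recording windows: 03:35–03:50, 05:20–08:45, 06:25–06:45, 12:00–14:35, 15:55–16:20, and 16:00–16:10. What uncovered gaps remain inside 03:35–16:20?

The merged coverage is 03:35–03:50, 05:20–08:45, 12:00–14:35, 15:55–16:20.
Gaps within 03:35–16:20: 03:50–05:20, 08:45–12:00, 14:35–15:55.

03:50–05:20, 08:45–12:00, 14:35–15:55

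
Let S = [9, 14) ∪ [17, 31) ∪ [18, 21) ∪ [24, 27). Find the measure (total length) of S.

19

Merged: [9, 14), [17, 31).
Lengths: 5 + 14 = 19.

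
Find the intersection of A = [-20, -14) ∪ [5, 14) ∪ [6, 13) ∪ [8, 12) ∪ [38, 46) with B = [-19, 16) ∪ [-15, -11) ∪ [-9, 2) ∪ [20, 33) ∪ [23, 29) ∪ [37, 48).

[-19, -14) ∪ [5, 14) ∪ [38, 46)

A, merged: [-20, -14), [5, 14), [38, 46).
B, merged: [-19, 16), [20, 33), [37, 48).
[-20, -14) ∩ B → [-19, -14).
[5, 14) ∩ B → [5, 14).
[38, 46) ∩ B → [38, 46).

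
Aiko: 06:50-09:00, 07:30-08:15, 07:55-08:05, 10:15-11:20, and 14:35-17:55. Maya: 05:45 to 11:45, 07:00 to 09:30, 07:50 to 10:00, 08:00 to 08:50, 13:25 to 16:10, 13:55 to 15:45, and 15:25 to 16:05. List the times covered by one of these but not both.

A, merged: 06:50-09:00, 10:15-11:20, 14:35-17:55.
B, merged: 05:45-11:45, 13:25-16:10.
A \ B = 16:10-17:55.
B \ A = 05:45-06:50, 09:00-10:15, 11:20-11:45, 13:25-14:35.
Union of the two gives the symmetric difference.

05:45-06:50, 09:00-10:15, 11:20-11:45, 13:25-14:35, 16:10-17:55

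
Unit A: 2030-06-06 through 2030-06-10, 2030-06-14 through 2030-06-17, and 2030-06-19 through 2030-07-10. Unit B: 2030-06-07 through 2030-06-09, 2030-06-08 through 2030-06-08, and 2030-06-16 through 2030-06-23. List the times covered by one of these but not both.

2030-06-06 through 2030-06-06, 2030-06-10 through 2030-06-10, 2030-06-14 through 2030-06-15, 2030-06-18 through 2030-06-18, 2030-06-24 through 2030-07-10

Merge the second list: 2030-06-07 through 2030-06-09, 2030-06-16 through 2030-06-23.
Only in the first: 2030-06-06 through 2030-06-06, 2030-06-10 through 2030-06-10, 2030-06-14 through 2030-06-15, 2030-06-24 through 2030-07-10.
Only in the second: 2030-06-18 through 2030-06-18.
Together these are the periods covered by exactly one.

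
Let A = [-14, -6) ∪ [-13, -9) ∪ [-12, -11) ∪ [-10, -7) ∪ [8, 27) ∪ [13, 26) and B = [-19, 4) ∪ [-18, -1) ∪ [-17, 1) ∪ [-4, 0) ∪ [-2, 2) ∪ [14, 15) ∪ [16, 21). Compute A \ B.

A, merged: [-14, -6), [8, 27).
B, merged: [-19, 4), [14, 15), [16, 21).
[-14, -6): entirely removed.
[8, 27) \ B = [8, 14), [15, 16), [21, 27).

[8, 14) ∪ [15, 16) ∪ [21, 27)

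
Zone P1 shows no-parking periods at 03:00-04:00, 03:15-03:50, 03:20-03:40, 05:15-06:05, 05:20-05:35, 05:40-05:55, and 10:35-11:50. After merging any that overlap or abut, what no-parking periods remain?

03:00-04:00, 05:15-06:05, 10:35-11:50

03:15-03:50 overlaps/touches 03:00-04:00 → extend to 03:00-04:00.
03:20-03:40 overlaps/touches 03:00-04:00 → extend to 03:00-04:00.
05:15-06:05 is disjoint → start new block.
05:20-05:35 overlaps/touches 05:15-06:05 → extend to 05:15-06:05.
05:40-05:55 overlaps/touches 05:15-06:05 → extend to 05:15-06:05.
10:35-11:50 is disjoint → start new block.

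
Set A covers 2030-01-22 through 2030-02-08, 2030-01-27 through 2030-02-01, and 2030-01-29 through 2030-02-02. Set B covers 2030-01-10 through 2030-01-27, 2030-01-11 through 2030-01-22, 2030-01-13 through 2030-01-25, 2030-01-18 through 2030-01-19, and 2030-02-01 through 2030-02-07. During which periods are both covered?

2030-01-22 through 2030-01-27, 2030-02-01 through 2030-02-07

First set merges to 2030-01-22 through 2030-02-08.
Second set merges to 2030-01-10 through 2030-01-27, 2030-02-01 through 2030-02-07.
2030-01-22 through 2030-02-08 meets the second set on 2030-01-22 through 2030-01-27, 2030-02-01 through 2030-02-07.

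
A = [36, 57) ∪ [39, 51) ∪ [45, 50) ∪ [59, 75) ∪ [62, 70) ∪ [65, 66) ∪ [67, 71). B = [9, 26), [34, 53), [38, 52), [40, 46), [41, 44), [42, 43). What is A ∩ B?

[36, 53)

A, merged: [36, 57), [59, 75).
B, merged: [9, 26), [34, 53).
[36, 57) meets the second set on [36, 53).
[59, 75): no overlap with the second set.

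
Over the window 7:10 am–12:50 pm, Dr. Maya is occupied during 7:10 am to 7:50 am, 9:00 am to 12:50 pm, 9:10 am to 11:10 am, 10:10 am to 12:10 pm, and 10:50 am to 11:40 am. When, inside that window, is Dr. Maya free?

7:50 am–9:00 am

Covered (merged): 7:10 am–7:50 am, 9:00 am–12:50 pm.
Uncovered inside 7:10 am–12:50 pm: 7:50 am–9:00 am.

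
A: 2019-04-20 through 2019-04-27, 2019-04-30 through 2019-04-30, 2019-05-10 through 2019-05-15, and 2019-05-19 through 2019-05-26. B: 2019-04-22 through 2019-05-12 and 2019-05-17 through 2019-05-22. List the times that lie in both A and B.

2019-04-22 through 2019-04-27, 2019-04-30 through 2019-04-30, 2019-05-10 through 2019-05-12, 2019-05-19 through 2019-05-22

2019-04-20 through 2019-04-27 ∩ B → 2019-04-22 through 2019-04-27.
2019-04-30 through 2019-04-30 ∩ B → 2019-04-30 through 2019-04-30.
2019-05-10 through 2019-05-15 ∩ B → 2019-05-10 through 2019-05-12.
2019-05-19 through 2019-05-26 ∩ B → 2019-05-19 through 2019-05-22.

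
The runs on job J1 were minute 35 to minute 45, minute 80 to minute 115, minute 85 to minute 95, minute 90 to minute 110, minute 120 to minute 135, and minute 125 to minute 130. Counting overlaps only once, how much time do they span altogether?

60 minutes

Merged: minute 35 to minute 45, minute 80 to minute 115, minute 120 to minute 135.
Lengths: 10 minutes + 35 minutes + 15 minutes = 60 minutes.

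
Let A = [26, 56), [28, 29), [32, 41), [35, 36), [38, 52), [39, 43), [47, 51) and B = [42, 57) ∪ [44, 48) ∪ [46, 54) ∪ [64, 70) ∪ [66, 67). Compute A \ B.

[26, 42)

First set merges to [26, 56).
Second set merges to [42, 57), [64, 70).
[26, 56) \ B = [26, 42).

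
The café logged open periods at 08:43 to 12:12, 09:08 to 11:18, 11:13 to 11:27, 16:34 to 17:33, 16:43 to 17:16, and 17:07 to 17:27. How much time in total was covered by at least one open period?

Merged: 08:43–12:12, 16:34–17:33.
Lengths: 3 h 29 min + 59 min = 4 h 28 min.

4 h 28 min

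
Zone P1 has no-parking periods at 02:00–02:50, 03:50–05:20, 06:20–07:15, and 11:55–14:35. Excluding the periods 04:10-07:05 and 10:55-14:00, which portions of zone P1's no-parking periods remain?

02:00-02:50: no B overlap → unchanged.
03:50-05:20 minus B → 03:50-04:10.
06:20-07:15 minus B → 07:05-07:15.
11:55-14:35 minus B → 14:00-14:35.

02:00-02:50, 03:50-04:10, 07:05-07:15, 14:00-14:35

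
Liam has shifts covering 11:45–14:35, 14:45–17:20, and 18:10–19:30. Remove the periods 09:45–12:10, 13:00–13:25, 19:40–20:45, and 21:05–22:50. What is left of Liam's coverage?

11:45-14:35 with B removed leaves 12:10-13:00, 13:25-14:35.
14:45-17:20 is untouched.
18:10-19:30 is untouched.

12:10-13:00, 13:25-14:35, 14:45-17:20, 18:10-19:30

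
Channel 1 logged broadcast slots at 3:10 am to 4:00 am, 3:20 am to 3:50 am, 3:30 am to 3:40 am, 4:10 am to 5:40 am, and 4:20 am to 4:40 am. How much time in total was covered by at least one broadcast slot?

2 h 20 min

Merged: 3:10 am–4:00 am, 4:10 am–5:40 am.
Lengths: 50 min + 1 h 30 min = 2 h 20 min.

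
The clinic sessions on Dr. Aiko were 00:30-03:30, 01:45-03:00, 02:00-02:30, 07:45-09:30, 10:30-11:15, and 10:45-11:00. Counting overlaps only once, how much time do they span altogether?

5 h 30 min

Merged: 00:30-03:30, 07:45-09:30, 10:30-11:15.
Lengths: 3 h + 1 h 45 min + 45 min = 5 h 30 min.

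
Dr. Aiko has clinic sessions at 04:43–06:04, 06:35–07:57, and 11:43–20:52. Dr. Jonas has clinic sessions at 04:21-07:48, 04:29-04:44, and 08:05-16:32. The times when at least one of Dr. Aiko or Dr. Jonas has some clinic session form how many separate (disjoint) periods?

2

Merge the second list: 04:21–07:48, 08:05–16:32.
A ∪ B = 04:21–07:57, 08:05–20:52.
That is 2 disjoint pieces.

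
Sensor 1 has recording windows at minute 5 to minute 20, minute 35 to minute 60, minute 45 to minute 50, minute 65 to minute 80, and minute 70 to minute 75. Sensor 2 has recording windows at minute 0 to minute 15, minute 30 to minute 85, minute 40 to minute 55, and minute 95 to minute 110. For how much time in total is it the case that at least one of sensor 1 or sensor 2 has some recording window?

90 minutes

First set merges to minute 5 to minute 20, minute 35 to minute 60, minute 65 to minute 80.
Second set merges to minute 0 to minute 15, minute 30 to minute 85, minute 95 to minute 110.
A ∪ B = minute 0 to minute 20, minute 30 to minute 85, minute 95 to minute 110.
Total: 20 minutes + 55 minutes + 15 minutes = 90 minutes.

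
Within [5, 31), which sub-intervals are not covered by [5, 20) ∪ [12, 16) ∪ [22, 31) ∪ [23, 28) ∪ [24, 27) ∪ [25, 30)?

[20, 22)

The merged coverage is [5, 20), [22, 31).
Uncovered inside [5, 31): [20, 22).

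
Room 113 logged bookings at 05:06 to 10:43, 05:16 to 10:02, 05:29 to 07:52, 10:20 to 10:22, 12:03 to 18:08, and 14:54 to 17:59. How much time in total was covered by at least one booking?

11 h 42 min

Merged: 05:06–10:43, 12:03–18:08.
Lengths: 5 h 37 min + 6 h 5 min = 11 h 42 min.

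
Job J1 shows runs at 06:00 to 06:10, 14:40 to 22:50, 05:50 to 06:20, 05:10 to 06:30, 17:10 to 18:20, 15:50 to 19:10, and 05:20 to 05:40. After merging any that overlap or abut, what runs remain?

05:10-06:30, 14:40-22:50

Sort by start: 05:10-06:30, 05:20-05:40, 05:50-06:20, 06:00-06:10, 14:40-22:50, 15:50-19:10, 17:10-18:20.
05:20-05:40 overlaps/touches 05:10-06:30 → extend to 05:10-06:30.
05:50-06:20 overlaps/touches 05:10-06:30 → extend to 05:10-06:30.
06:00-06:10 overlaps/touches 05:10-06:30 → extend to 05:10-06:30.
14:40-22:50 is disjoint → start new block.
15:50-19:10 overlaps/touches 14:40-22:50 → extend to 14:40-22:50.
17:10-18:20 overlaps/touches 14:40-22:50 → extend to 14:40-22:50.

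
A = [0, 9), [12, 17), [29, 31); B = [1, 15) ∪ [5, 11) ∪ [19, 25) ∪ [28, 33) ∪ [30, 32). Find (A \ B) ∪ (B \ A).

[0, 1) ∪ [9, 12) ∪ [15, 17) ∪ [19, 25) ∪ [28, 29) ∪ [31, 33)

B, merged: [1, 15), [19, 25), [28, 33).
Only in the first: [0, 1), [15, 17).
Only in the second: [9, 12), [19, 25), [28, 29), [31, 33).
Together these are the periods covered by exactly one.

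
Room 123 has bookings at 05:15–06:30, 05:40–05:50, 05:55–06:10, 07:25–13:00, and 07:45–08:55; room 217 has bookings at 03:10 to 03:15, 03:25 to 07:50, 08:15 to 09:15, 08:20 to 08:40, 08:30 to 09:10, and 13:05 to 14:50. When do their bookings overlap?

05:15–06:30, 07:25–07:50, 08:15–09:15

First set merges to 05:15–06:30, 07:25–13:00.
Second set merges to 03:10–03:15, 03:25–07:50, 08:15–09:15, 13:05–14:50.
05:15–06:30 overlaps B on 05:15–06:30.
07:25–13:00 overlaps B on 07:25–07:50, 08:15–09:15.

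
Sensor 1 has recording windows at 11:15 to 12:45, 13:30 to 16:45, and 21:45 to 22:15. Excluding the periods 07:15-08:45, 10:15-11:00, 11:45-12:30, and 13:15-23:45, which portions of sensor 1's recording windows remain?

11:15–12:45 with B removed leaves 11:15–11:45, 12:30–12:45.
13:30–16:45 lies entirely inside B → drops out.
21:45–22:15 lies entirely inside B → drops out.

11:15–11:45, 12:30–12:45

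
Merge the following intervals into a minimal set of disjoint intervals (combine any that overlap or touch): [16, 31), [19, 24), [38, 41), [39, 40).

[16, 31) ∪ [38, 41)

[19, 24) overlaps/touches [16, 31) → extend to [16, 31).
[38, 41) is disjoint → start new block.
[39, 40) overlaps/touches [38, 41) → extend to [38, 41).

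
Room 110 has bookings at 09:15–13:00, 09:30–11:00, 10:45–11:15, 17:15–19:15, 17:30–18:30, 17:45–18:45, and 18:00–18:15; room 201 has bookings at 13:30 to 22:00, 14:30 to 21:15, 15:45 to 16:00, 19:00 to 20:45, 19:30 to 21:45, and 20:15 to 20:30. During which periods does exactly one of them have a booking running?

09:15-13:00, 13:30-17:15, 19:15-22:00

First set merges to 09:15-13:00, 17:15-19:15.
Second set merges to 13:30-22:00.
Only in the first: 09:15-13:00.
Only in the second: 13:30-17:15, 19:15-22:00.
Together these are the periods covered by exactly one.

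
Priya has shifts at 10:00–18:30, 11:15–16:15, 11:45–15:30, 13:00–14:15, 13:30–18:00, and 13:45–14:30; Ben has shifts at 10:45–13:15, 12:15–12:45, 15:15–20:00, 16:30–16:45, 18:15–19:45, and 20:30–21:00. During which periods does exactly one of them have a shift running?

Merge the first list: 10:00–18:30.
Merge the second list: 10:45–13:15, 15:15–20:00, 20:30–21:00.
A \ B = 10:00–10:45, 13:15–15:15.
B \ A = 18:30–20:00, 20:30–21:00.
Union of the two gives the symmetric difference.

10:00–10:45, 13:15–15:15, 18:30–20:00, 20:30–21:00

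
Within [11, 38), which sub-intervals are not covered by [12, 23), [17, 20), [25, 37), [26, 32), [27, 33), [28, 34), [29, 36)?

[11, 12) ∪ [23, 25) ∪ [37, 38)

After merging, the occupied span is [12, 23), [25, 37).
Gaps within [11, 38): [11, 12), [23, 25), [37, 38).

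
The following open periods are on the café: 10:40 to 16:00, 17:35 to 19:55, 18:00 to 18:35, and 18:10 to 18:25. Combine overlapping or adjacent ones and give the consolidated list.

10:40-16:00, 17:35-19:55

17:35-19:55 is disjoint → start new block.
18:00-18:35 overlaps/touches 17:35-19:55 → extend to 17:35-19:55.
18:10-18:25 overlaps/touches 17:35-19:55 → extend to 17:35-19:55.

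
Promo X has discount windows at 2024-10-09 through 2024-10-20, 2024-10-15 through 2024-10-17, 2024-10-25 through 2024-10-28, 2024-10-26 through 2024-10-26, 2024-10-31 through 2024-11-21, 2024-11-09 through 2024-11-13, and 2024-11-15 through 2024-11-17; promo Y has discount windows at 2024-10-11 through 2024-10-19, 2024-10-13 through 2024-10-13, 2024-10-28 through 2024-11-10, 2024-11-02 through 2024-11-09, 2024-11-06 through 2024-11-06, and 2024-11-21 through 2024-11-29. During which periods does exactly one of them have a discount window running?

2024-10-09 through 2024-10-10, 2024-10-20 through 2024-10-20, 2024-10-25 through 2024-10-27, 2024-10-29 through 2024-10-30, 2024-11-11 through 2024-11-20, 2024-11-22 through 2024-11-29

Merge the first list: 2024-10-09 through 2024-10-20, 2024-10-25 through 2024-10-28, 2024-10-31 through 2024-11-21.
Merge the second list: 2024-10-11 through 2024-10-19, 2024-10-28 through 2024-11-10, 2024-11-21 through 2024-11-29.
Only in the first: 2024-10-09 through 2024-10-10, 2024-10-20 through 2024-10-20, 2024-10-25 through 2024-10-27, 2024-11-11 through 2024-11-20.
Only in the second: 2024-10-29 through 2024-10-30, 2024-11-22 through 2024-11-29.
Together these are the periods covered by exactly one.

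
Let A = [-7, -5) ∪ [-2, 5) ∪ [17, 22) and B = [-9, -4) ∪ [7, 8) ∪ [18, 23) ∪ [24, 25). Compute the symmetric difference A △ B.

A \ B = [-2, 5), [17, 18).
B \ A = [-9, -7), [-5, -4), [7, 8), [22, 23), [24, 25).
Union of the two gives the symmetric difference.

[-9, -7) ∪ [-5, -4) ∪ [-2, 5) ∪ [7, 8) ∪ [17, 18) ∪ [22, 23) ∪ [24, 25)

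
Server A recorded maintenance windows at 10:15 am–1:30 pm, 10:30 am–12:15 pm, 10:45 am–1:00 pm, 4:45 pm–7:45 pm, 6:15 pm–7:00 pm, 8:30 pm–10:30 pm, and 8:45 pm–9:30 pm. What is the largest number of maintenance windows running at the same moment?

Walk the sorted start/end points keeping a running depth.
The depth first hits 3 at 10:45 am.

3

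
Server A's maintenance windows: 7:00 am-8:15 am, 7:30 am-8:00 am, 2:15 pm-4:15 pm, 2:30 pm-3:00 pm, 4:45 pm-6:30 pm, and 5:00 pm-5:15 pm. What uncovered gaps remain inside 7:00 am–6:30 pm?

8:15 am–2:15 pm, 4:15 pm–4:45 pm

Covered (merged): 7:00 am–8:15 am, 2:15 pm–4:15 pm, 4:45 pm–6:30 pm.
Gaps within 7:00 am–6:30 pm: 8:15 am–2:15 pm, 4:15 pm–4:45 pm.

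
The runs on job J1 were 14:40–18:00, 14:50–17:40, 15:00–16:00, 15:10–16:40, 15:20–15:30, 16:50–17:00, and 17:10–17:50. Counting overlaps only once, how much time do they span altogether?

3 h 20 min

Merged: 14:40–18:00.
Length: 3 h 20 min.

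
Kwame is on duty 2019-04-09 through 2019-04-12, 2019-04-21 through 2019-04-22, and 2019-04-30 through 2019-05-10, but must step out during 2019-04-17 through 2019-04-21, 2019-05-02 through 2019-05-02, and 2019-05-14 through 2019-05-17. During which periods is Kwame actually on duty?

2019-04-09 through 2019-04-12 is untouched.
2019-04-21 through 2019-04-22 with B removed leaves 2019-04-22 through 2019-04-22.
2019-04-30 through 2019-05-10 with B removed leaves 2019-04-30 through 2019-05-01, 2019-05-03 through 2019-05-10.

2019-04-09 through 2019-04-12, 2019-04-22 through 2019-04-22, 2019-04-30 through 2019-05-01, 2019-05-03 through 2019-05-10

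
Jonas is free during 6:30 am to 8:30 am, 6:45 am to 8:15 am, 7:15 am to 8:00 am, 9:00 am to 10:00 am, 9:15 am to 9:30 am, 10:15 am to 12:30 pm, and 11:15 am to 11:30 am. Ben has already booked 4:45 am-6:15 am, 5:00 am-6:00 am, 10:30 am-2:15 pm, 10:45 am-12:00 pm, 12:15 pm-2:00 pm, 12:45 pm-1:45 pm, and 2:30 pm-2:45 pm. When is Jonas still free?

6:30 am-8:30 am, 9:00 am-10:00 am, 10:15 am-10:30 am

Merge the first list: 6:30 am-8:30 am, 9:00 am-10:00 am, 10:15 am-12:30 pm.
Merge the second list: 4:45 am-6:15 am, 10:30 am-2:15 pm, 2:30 pm-2:45 pm.
6:30 am-8:30 am is untouched.
9:00 am-10:00 am is untouched.
10:15 am-12:30 pm with B removed leaves 10:15 am-10:30 am.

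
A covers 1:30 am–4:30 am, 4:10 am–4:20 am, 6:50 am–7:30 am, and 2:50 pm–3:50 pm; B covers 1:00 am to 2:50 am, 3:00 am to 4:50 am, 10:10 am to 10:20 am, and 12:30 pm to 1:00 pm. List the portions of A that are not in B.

A, merged: 1:30 am-4:30 am, 6:50 am-7:30 am, 2:50 pm-3:50 pm.
1:30 am-4:30 am minus B → 2:50 am-3:00 am.
6:50 am-7:30 am: no B overlap → unchanged.
2:50 pm-3:50 pm: no B overlap → unchanged.

2:50 am-3:00 am, 6:50 am-7:30 am, 2:50 pm-3:50 pm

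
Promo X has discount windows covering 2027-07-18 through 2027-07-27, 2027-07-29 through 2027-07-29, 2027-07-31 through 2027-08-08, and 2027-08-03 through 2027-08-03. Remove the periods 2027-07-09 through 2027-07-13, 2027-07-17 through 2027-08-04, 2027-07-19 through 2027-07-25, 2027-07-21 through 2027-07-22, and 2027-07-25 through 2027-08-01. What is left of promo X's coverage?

2027-08-05 through 2027-08-08

A, merged: 2027-07-18 through 2027-07-27, 2027-07-29 through 2027-07-29, 2027-07-31 through 2027-08-08.
B, merged: 2027-07-09 through 2027-07-13, 2027-07-17 through 2027-08-04.
2027-07-18 through 2027-07-27 lies entirely inside B → drops out.
2027-07-29 through 2027-07-29 lies entirely inside B → drops out.
2027-07-31 through 2027-08-08 with B removed leaves 2027-08-05 through 2027-08-08.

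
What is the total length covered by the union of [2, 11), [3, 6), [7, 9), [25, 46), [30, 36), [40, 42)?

30

Merged: [2, 11), [25, 46).
Lengths: 9 + 21 = 30.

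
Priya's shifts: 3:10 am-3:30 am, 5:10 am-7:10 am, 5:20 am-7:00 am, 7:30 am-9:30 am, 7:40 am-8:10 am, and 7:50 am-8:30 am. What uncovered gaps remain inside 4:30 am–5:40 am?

After merging, the occupied span is 3:10 am–3:30 am, 5:10 am–7:10 am, 7:30 am–9:30 am.
Uncovered inside 4:30 am–5:40 am: 4:30 am–5:10 am.

4:30 am–5:10 am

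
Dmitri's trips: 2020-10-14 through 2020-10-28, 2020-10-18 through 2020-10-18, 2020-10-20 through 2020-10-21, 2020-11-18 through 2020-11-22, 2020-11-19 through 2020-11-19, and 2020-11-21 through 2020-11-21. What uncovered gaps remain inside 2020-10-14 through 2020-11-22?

Covered (merged): 2020-10-14 through 2020-10-28, 2020-11-18 through 2020-11-22.
Complement within 2020-10-14 through 2020-11-22: 2020-10-29 through 2020-11-17.

2020-10-29 through 2020-11-17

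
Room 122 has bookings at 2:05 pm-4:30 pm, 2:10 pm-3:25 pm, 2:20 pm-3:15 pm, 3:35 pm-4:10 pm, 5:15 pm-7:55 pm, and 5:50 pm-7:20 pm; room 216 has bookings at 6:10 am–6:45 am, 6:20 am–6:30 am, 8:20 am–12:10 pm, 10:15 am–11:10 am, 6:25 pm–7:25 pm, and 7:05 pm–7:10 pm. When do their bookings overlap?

6:25 pm–7:25 pm

First set merges to 2:05 pm–4:30 pm, 5:15 pm–7:55 pm.
Second set merges to 6:10 am–6:45 am, 8:20 am–12:10 pm, 6:25 pm–7:25 pm.
2:05 pm–4:30 pm: no overlap with the second set.
5:15 pm–7:55 pm meets the second set on 6:25 pm–7:25 pm.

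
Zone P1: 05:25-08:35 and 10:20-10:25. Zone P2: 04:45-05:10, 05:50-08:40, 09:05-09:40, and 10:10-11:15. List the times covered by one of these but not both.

04:45–05:10, 05:25–05:50, 08:35–08:40, 09:05–09:40, 10:10–10:20, 10:25–11:15

A \ B = 05:25–05:50.
B \ A = 04:45–05:10, 08:35–08:40, 09:05–09:40, 10:10–10:20, 10:25–11:15.
Union of the two gives the symmetric difference.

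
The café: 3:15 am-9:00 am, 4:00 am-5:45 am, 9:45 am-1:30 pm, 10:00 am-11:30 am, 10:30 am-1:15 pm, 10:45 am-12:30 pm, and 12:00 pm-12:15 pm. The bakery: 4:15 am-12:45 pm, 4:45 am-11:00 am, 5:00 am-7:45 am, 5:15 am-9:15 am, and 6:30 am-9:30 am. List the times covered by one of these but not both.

A, merged: 3:15 am-9:00 am, 9:45 am-1:30 pm.
B, merged: 4:15 am-12:45 pm.
A \ B = 3:15 am-4:15 am, 12:45 pm-1:30 pm.
B \ A = 9:00 am-9:45 am.
Union of the two gives the symmetric difference.

3:15 am-4:15 am, 9:00 am-9:45 am, 12:45 pm-1:30 pm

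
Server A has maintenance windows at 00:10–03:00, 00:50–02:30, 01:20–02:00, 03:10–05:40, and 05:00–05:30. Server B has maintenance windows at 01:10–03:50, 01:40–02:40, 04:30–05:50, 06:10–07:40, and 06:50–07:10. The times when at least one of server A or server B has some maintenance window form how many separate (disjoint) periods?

First set merges to 00:10-03:00, 03:10-05:40.
Second set merges to 01:10-03:50, 04:30-05:50, 06:10-07:40.
A ∪ B = 00:10-05:50, 06:10-07:40.
That is 2 disjoint pieces.

2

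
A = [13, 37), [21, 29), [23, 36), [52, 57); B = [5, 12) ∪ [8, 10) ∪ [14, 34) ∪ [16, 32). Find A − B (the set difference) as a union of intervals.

First set merges to [13, 37), [52, 57).
Second set merges to [5, 12), [14, 34).
[13, 37) \ B = [13, 14), [34, 37).
[52, 57): nothing removed.

[13, 14) ∪ [34, 37) ∪ [52, 57)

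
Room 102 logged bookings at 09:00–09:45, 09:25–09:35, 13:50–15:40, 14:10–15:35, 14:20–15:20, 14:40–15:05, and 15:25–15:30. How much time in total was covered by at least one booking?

2 h 35 min

Merged: 09:00–09:45, 13:50–15:40.
Lengths: 45 min + 1 h 50 min = 2 h 35 min.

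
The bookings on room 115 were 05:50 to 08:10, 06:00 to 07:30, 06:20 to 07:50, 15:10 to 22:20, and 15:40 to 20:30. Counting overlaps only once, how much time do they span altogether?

9 h 30 min

Merged: 05:50–08:10, 15:10–22:20.
Lengths: 2 h 20 min + 7 h 10 min = 9 h 30 min.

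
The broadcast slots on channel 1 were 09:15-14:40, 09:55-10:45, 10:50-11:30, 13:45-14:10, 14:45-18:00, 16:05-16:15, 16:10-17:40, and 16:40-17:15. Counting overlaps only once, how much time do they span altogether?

8 h 40 min

Merged: 09:15–14:40, 14:45–18:00.
Lengths: 5 h 25 min + 3 h 15 min = 8 h 40 min.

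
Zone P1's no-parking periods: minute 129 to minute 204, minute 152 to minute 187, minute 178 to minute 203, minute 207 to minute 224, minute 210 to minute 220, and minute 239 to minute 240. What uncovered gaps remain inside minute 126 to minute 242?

Covered (merged): minute 129 to minute 204, minute 207 to minute 224, minute 239 to minute 240.
Complement within minute 126 to minute 242: minute 126 to minute 129, minute 204 to minute 207, minute 224 to minute 239, minute 240 to minute 242.

minute 126 to minute 129, minute 204 to minute 207, minute 224 to minute 239, minute 240 to minute 242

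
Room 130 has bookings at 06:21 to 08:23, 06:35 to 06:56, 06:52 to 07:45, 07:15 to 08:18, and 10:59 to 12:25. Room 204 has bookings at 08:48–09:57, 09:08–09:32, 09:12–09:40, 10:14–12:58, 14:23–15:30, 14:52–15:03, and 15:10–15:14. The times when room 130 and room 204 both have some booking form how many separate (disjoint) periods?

First set merges to 06:21–08:23, 10:59–12:25.
Second set merges to 08:48–09:57, 10:14–12:58, 14:23–15:30.
A ∩ B = 10:59–12:25.
That is 1 disjoint piece.

1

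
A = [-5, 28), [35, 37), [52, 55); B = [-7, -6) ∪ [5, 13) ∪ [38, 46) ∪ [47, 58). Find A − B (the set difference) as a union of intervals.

[-5, 28) minus B → [-5, 5), [13, 28).
[35, 37): no B overlap → unchanged.
[52, 55): fully covered by B → removed.

[-5, 5) ∪ [13, 28) ∪ [35, 37)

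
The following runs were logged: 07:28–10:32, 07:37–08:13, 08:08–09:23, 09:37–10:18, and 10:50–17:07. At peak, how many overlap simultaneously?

At 08:08, 3 of the intervals are simultaneously active.
No point has more.

3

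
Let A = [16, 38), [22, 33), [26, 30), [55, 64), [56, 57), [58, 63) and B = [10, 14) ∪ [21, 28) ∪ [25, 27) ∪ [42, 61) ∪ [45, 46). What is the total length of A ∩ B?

A, merged: [16, 38), [55, 64).
B, merged: [10, 14), [21, 28), [42, 61).
A ∩ B = [21, 28), [55, 61).
Total: 7 + 6 = 13.

13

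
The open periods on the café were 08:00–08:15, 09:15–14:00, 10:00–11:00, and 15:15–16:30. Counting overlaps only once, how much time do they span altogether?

Merged: 08:00–08:15, 09:15–14:00, 15:15–16:30.
Lengths: 15 min + 4 h 45 min + 1 h 15 min = 6 h 15 min.

6 h 15 min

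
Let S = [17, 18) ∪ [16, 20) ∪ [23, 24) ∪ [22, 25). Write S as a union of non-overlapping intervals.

[16, 20) ∪ [22, 25)

Sort by start: [16, 20), [17, 18), [22, 25), [23, 24).
[17, 18) overlaps/touches [16, 20) → extend to [16, 20).
[22, 25) is disjoint → start new block.
[23, 24) overlaps/touches [22, 25) → extend to [22, 25).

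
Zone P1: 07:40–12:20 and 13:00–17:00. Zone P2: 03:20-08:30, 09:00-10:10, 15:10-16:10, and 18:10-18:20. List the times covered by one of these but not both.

03:20–07:40, 08:30–09:00, 10:10–12:20, 13:00–15:10, 16:10–17:00, 18:10–18:20

A \ B = 08:30–09:00, 10:10–12:20, 13:00–15:10, 16:10–17:00.
B \ A = 03:20–07:40, 18:10–18:20.
Union of the two gives the symmetric difference.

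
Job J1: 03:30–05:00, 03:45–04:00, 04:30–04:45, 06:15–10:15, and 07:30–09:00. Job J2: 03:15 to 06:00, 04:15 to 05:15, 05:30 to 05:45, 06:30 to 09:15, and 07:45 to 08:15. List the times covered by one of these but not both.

03:15–03:30, 05:00–06:00, 06:15–06:30, 09:15–10:15

A, merged: 03:30–05:00, 06:15–10:15.
B, merged: 03:15–06:00, 06:30–09:15.
A \ B = 06:15–06:30, 09:15–10:15.
B \ A = 03:15–03:30, 05:00–06:00.
Union of the two gives the symmetric difference.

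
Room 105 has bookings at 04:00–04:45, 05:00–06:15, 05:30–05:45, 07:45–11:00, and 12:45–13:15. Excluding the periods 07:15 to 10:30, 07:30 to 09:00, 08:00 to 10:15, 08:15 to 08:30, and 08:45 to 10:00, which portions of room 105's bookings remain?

A, merged: 04:00–04:45, 05:00–06:15, 07:45–11:00, 12:45–13:15.
B, merged: 07:15–10:30.
04:00–04:45 is untouched.
05:00–06:15 is untouched.
07:45–11:00 with B removed leaves 10:30–11:00.
12:45–13:15 is untouched.

04:00–04:45, 05:00–06:15, 10:30–11:00, 12:45–13:15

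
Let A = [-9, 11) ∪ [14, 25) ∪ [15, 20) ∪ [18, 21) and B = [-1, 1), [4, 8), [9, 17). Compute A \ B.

[-9, -1) ∪ [1, 4) ∪ [8, 9) ∪ [17, 25)

A, merged: [-9, 11), [14, 25).
[-9, 11) \ B = [-9, -1), [1, 4), [8, 9).
[14, 25) \ B = [17, 25).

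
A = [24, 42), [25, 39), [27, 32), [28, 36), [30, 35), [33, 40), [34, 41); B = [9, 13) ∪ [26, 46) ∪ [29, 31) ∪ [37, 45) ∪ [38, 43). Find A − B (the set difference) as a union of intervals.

Merge the first list: [24, 42).
Merge the second list: [9, 13), [26, 46).
[24, 42) \ B = [24, 26).

[24, 26)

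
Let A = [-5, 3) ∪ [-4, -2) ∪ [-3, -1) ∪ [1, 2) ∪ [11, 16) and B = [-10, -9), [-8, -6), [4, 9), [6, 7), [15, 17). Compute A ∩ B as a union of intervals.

A, merged: [-5, 3), [11, 16).
B, merged: [-10, -9), [-8, -6), [4, 9), [15, 17).
[-5, 3) falls entirely outside B.
[11, 16) overlaps B on [15, 16).

[15, 16)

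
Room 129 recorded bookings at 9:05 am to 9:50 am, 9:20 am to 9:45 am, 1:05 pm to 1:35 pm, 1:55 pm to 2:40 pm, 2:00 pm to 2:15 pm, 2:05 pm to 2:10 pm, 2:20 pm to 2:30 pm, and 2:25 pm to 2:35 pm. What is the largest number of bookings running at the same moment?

3

At 2:05 pm, 3 of the intervals are simultaneously active.
No point has more.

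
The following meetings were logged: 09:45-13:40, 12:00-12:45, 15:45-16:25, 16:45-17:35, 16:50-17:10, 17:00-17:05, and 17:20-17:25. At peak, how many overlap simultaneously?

At 17:00, 3 of the intervals are simultaneously active.
No point has more.

3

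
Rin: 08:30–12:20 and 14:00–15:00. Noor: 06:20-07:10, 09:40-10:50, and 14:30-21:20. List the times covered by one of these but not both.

06:20–07:10, 08:30–09:40, 10:50–12:20, 14:00–14:30, 15:00–21:20

A but not B: 08:30–09:40, 10:50–12:20, 14:00–14:30.
B but not A: 06:20–07:10, 15:00–21:20.
Combining gives A △ B.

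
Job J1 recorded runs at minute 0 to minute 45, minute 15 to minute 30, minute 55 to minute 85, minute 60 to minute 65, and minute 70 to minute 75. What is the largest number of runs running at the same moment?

2

At minute 15, 2 of the intervals are simultaneously active.
No point has more.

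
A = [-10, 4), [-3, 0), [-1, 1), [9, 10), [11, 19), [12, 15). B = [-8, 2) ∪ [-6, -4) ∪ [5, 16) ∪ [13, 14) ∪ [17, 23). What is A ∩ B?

[-8, 2) ∪ [9, 10) ∪ [11, 16) ∪ [17, 19)

Merge the first list: [-10, 4), [9, 10), [11, 19).
Merge the second list: [-8, 2), [5, 16), [17, 23).
[-10, 4) overlaps B on [-8, 2).
[9, 10) overlaps B on [9, 10).
[11, 19) overlaps B on [11, 16), [17, 19).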